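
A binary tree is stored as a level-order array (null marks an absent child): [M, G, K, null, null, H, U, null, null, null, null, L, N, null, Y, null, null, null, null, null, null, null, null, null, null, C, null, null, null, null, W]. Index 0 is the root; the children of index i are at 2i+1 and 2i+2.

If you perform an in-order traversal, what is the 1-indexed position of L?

In-order visits the left subtree, then the node, then the right subtree.
At M: go left to G.
  G is a leaf — visit G.
Visit M.
At M: go right to K.
  At K: go left to H.
    At H: go left to L.
      L is a leaf — visit L.
    Visit H.
    At H: go right to N.
      At N: go left to C.
        C is a leaf — visit C.
      Visit N.
      At N: no right child.
  Visit K.
  At K: go right to U.
    At U: no left child.
    Visit U.
    At U: go right to Y.
      At Y: no left child.
      Visit Y.
      At Y: go right to W.
        W is a leaf — visit W.
Full in-order sequence: G, M, L, H, C, N, K, U, Y, W.

3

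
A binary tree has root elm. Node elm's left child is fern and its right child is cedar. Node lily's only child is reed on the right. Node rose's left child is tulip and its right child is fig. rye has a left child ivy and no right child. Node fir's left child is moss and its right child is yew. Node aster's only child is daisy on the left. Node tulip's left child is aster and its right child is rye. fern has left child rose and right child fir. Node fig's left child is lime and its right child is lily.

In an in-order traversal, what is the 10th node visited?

reed

In-order visits the left subtree, then the node, then the right subtree.
At elm: go left to fern.
  At fern: go left to rose.
    At rose: go left to tulip.
      At tulip: go left to aster.
        At aster: go left to daisy.
          daisy is a leaf — visit daisy.
        Visit aster.
        At aster: no right child.
      Visit tulip.
      At tulip: go right to rye.
        At rye: go left to ivy.
          ivy is a leaf — visit ivy.
        Visit rye.
        At rye: no right child.
    Visit rose.
    At rose: go right to fig.
      At fig: go left to lime.
        lime is a leaf — visit lime.
      Visit fig.
      At fig: go right to lily.
        At lily: no left child.
        Visit lily.
        At lily: go right to reed.
          reed is a leaf — visit reed.
  Visit fern.
  At fern: go right to fir.
    At fir: go left to moss.
      moss is a leaf — visit moss.
    Visit fir.
    At fir: go right to yew.
      yew is a leaf — visit yew.
Visit elm.
At elm: go right to cedar.
  cedar is a leaf — visit cedar.
Full in-order sequence: daisy, aster, tulip, ivy, rye, rose, lime, fig, lily, reed, fern, moss, fir, yew, elm, cedar.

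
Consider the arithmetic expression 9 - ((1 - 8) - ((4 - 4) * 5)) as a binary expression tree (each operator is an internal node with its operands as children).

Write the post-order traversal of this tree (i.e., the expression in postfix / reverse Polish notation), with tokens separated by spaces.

Post-order on an expression tree gives postfix notation: for each operator, emit left operand, right operand, then the operator.

9 1 8 - 4 4 - 5 * - -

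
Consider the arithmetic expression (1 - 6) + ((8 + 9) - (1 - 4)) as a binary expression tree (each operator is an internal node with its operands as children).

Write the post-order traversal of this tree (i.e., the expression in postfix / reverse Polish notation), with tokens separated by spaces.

1 6 - 8 9 + 1 4 - - +

Post-order on an expression tree gives postfix notation: for each operator, emit left operand, right operand, then the operator.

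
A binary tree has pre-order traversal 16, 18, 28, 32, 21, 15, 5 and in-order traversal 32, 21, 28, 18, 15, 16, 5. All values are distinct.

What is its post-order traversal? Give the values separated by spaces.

21 32 28 15 18 5 16

The first element of pre-order is the root; it splits in-order into left and right subtrees.
Root 16: left subtree has 5 nodes {32, 21, 28, 18, 15}, right has 1 {5}.
  Root 18: left subtree has 3 nodes {32, 21, 28}, right has 1 {15}.
    Root 28: left subtree has 2 nodes {32, 21}, right has 0 { }.
      Root 32: left subtree has 0 nodes { }, right has 1 {21}.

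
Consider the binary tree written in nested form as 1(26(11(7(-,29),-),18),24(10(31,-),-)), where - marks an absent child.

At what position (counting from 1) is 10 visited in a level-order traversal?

Level-order visits nodes level by level from the root, left to right within each level.
Level 0: 1
Level 1: 26, 24
Level 2: 11, 18, 10
Level 3: 7, 31
Level 4: 29
Full level-order sequence: 1, 26, 24, 11, 18, 10, 7, 31, 29.

6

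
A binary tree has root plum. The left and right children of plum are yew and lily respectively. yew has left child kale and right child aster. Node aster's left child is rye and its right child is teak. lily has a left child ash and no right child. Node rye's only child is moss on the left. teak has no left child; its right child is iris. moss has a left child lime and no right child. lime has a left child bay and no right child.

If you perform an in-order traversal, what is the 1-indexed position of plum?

10

In-order visits the left subtree, then the node, then the right subtree.
At plum: go left to yew.
  At yew: go left to kale.
    kale is a leaf — visit kale.
  Visit yew.
  At yew: go right to aster.
    At aster: go left to rye.
      At rye: go left to moss.
        At moss: go left to lime.
          At lime: go left to bay.
            bay is a leaf — visit bay.
          Visit lime.
          At lime: no right child.
        Visit moss.
        At moss: no right child.
      Visit rye.
      At rye: no right child.
    Visit aster.
    At aster: go right to teak.
      At teak: no left child.
      Visit teak.
      At teak: go right to iris.
        iris is a leaf — visit iris.
Visit plum.
At plum: go right to lily.
  At lily: go left to ash.
    ash is a leaf — visit ash.
  Visit lily.
  At lily: no right child.
Full in-order sequence: kale, yew, bay, lime, moss, rye, aster, teak, iris, plum, ash, lily.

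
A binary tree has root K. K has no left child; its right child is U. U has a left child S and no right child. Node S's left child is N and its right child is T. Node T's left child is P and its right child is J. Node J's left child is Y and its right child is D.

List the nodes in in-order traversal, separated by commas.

K, N, S, P, T, Y, J, D, U

In-order visits the left subtree, then the node, then the right subtree.
At K: no left child.
Visit K.
At K: go right to U.
  At U: go left to S.
    At S: go left to N.
      N is a leaf — visit N.
    Visit S.
    At S: go right to T.
      At T: go left to P.
        P is a leaf — visit P.
      Visit T.
      At T: go right to J.
        At J: go left to Y.
          Y is a leaf — visit Y.
        Visit J.
        At J: go right to D.
          D is a leaf — visit D.
  Visit U.
  At U: no right child.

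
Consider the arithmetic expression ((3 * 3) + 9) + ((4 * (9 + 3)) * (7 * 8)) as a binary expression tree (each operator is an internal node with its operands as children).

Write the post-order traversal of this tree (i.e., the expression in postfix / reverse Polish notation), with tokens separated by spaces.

Post-order on an expression tree gives postfix notation: for each operator, emit left operand, right operand, then the operator.

3 3 * 9 + 4 9 3 + * 7 8 * * +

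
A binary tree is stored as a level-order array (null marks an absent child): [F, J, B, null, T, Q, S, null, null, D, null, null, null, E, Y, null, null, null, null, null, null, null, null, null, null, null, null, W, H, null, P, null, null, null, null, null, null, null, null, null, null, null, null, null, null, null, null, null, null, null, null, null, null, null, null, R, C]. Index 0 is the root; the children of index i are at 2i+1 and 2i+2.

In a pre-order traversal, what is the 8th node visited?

Pre-order visits the node, then its left subtree, then its right subtree.
Visit F.
At F: go left to J.
  Visit J.
  At J: no left child.
  At J: go right to T.
    Visit T.
    At T: go left to D.
      D is a leaf — visit D.
    At T: no right child.
At F: go right to B.
  Visit B.
  At B: go left to Q.
    Q is a leaf — visit Q.
  At B: go right to S.
    Visit S.
    At S: go left to E.
      Visit E.
      At E: go left to W.
        Visit W.
        At W: go left to R.
          R is a leaf — visit R.
        At W: go right to C.
          C is a leaf — visit C.
      At E: go right to H.
        H is a leaf — visit H.
    At S: go right to Y.
      Visit Y.
      At Y: no left child.
      At Y: go right to P.
        P is a leaf — visit P.
Full pre-order sequence: F, J, T, D, B, Q, S, E, W, R, C, H, Y, P.

E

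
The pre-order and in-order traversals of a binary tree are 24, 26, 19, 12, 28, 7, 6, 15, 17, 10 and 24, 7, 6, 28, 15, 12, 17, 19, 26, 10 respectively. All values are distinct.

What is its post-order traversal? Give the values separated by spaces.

6 7 15 28 17 12 19 10 26 24

The first element of pre-order is the root; it splits in-order into left and right subtrees.
Root 24: left subtree has 0 nodes { }, right has 9 {7, 6, 28, 15, 12, 17, 19, 26, 10}.
  Root 26: left subtree has 7 nodes {7, 6, 28, 15, 12, 17, 19}, right has 1 {10}.
    Root 19: left subtree has 6 nodes {7, 6, 28, 15, 12, 17}, right has 0 { }.
      Root 12: left subtree has 4 nodes {7, 6, 28, 15}, right has 1 {17}.
        Root 28: left subtree has 2 nodes {7, 6}, right has 1 {15}.
          Root 7: left subtree has 0 nodes { }, right has 1 {6}.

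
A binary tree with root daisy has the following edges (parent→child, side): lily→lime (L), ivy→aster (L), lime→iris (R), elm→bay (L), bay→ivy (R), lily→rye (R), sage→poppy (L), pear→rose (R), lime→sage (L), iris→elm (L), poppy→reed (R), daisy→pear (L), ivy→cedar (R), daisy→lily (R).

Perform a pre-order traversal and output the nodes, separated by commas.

daisy, pear, rose, lily, lime, sage, poppy, reed, iris, elm, bay, ivy, aster, cedar, rye

Pre-order visits the node, then its left subtree, then its right subtree.
Visit daisy.
At daisy: go left to pear.
  Visit pear.
  At pear: no left child.
  At pear: go right to rose.
    rose is a leaf — visit rose.
At daisy: go right to lily.
  Visit lily.
  At lily: go left to lime.
    Visit lime.
    At lime: go left to sage.
      Visit sage.
      At sage: go left to poppy.
        Visit poppy.
        At poppy: no left child.
        At poppy: go right to reed.
          reed is a leaf — visit reed.
      At sage: no right child.
    At lime: go right to iris.
      Visit iris.
      At iris: go left to elm.
        Visit elm.
        At elm: go left to bay.
          Visit bay.
          At bay: no left child.
          At bay: go right to ivy.
            Visit ivy.
            At ivy: go left to aster.
              aster is a leaf — visit aster.
            At ivy: go right to cedar.
              cedar is a leaf — visit cedar.
        At elm: no right child.
      At iris: no right child.
  At lily: go right to rye.
    rye is a leaf — visit rye.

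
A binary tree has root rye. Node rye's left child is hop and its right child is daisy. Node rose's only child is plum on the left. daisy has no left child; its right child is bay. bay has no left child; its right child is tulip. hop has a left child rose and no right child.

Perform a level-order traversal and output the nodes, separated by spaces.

rye hop daisy rose bay plum tulip

Level-order visits nodes level by level from the root, left to right within each level.
Level 0: rye
Level 1: hop, daisy
Level 2: rose, bay
Level 3: plum, tulip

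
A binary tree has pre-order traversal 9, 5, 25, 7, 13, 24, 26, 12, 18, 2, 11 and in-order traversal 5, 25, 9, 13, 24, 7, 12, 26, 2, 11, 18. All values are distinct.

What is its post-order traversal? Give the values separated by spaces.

The first element of pre-order is the root; it splits in-order into left and right subtrees.
Root 9: left subtree has 2 nodes {5, 25}, right has 8 {13, 24, 7, 12, 26, 2, 11, 18}.
  Root 5: left subtree has 0 nodes { }, right has 1 {25}.
  Root 7: left subtree has 2 nodes {13, 24}, right has 5 {12, 26, 2, 11, 18}.
    Root 13: left subtree has 0 nodes { }, right has 1 {24}.
    Root 26: left subtree has 1 node {12}, right has 3 {2, 11, 18}.
      Root 18: left subtree has 2 nodes {2, 11}, right has 0 { }.
        Root 2: left subtree has 0 nodes { }, right has 1 {11}.

25 5 24 13 12 11 2 18 26 7 9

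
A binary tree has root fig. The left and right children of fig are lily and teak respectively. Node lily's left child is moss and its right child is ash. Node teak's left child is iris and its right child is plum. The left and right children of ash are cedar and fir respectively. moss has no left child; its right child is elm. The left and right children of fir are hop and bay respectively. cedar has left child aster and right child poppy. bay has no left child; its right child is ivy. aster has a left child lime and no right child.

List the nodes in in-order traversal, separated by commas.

In-order visits the left subtree, then the node, then the right subtree.
At fig: go left to lily.
  At lily: go left to moss.
    At moss: no left child.
    Visit moss.
    At moss: go right to elm.
      elm is a leaf — visit elm.
  Visit lily.
  At lily: go right to ash.
    At ash: go left to cedar.
      At cedar: go left to aster.
        At aster: go left to lime.
          lime is a leaf — visit lime.
        Visit aster.
        At aster: no right child.
      Visit cedar.
      At cedar: go right to poppy.
        poppy is a leaf — visit poppy.
    Visit ash.
    At ash: go right to fir.
      At fir: go left to hop.
        hop is a leaf — visit hop.
      Visit fir.
      At fir: go right to bay.
        At bay: no left child.
        Visit bay.
        At bay: go right to ivy.
          ivy is a leaf — visit ivy.
Visit fig.
At fig: go right to teak.
  At teak: go left to iris.
    iris is a leaf — visit iris.
  Visit teak.
  At teak: go right to plum.
    plum is a leaf — visit plum.

moss, elm, lily, lime, aster, cedar, poppy, ash, hop, fir, bay, ivy, fig, iris, teak, plum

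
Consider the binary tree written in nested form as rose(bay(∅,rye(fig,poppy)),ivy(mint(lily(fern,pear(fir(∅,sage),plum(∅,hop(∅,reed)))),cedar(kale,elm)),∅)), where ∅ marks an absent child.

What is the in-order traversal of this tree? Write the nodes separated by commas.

bay, fig, rye, poppy, rose, fern, lily, fir, sage, pear, plum, hop, reed, mint, kale, cedar, elm, ivy

In-order visits the left subtree, then the node, then the right subtree.
At rose: go left to bay.
  At bay: no left child.
  Visit bay.
  At bay: go right to rye.
    At rye: go left to fig.
      fig is a leaf — visit fig.
    Visit rye.
    At rye: go right to poppy.
      poppy is a leaf — visit poppy.
Visit rose.
At rose: go right to ivy.
  At ivy: go left to mint.
    At mint: go left to lily.
      At lily: go left to fern.
        fern is a leaf — visit fern.
      Visit lily.
      At lily: go right to pear.
        At pear: go left to fir.
          At fir: no left child.
          Visit fir.
          At fir: go right to sage.
            sage is a leaf — visit sage.
        Visit pear.
        At pear: go right to plum.
          At plum: no left child.
          Visit plum.
          At plum: go right to hop.
            At hop: no left child.
            Visit hop.
            At hop: go right to reed.
              reed is a leaf — visit reed.
    Visit mint.
    At mint: go right to cedar.
      At cedar: go left to kale.
        kale is a leaf — visit kale.
      Visit cedar.
      At cedar: go right to elm.
        elm is a leaf — visit elm.
  Visit ivy.
  At ivy: no right child.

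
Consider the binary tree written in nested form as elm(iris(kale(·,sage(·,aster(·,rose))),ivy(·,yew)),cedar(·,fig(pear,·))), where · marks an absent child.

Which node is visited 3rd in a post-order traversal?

Post-order visits the left subtree, then the right subtree, then the node.
At elm: go left to iris.
  At iris: go left to kale.
    At kale: no left child.
    At kale: go right to sage.
      At sage: no left child.
      At sage: go right to aster.
        At aster: no left child.
        At aster: go right to rose.
          rose is a leaf — visit rose.
        Visit aster.
      Visit sage.
    Visit kale.
  At iris: go right to ivy.
    At ivy: no left child.
    At ivy: go right to yew.
      yew is a leaf — visit yew.
    Visit ivy.
  Visit iris.
At elm: go right to cedar.
  At cedar: no left child.
  At cedar: go right to fig.
    At fig: go left to pear.
      pear is a leaf — visit pear.
    At fig: no right child.
    Visit fig.
  Visit cedar.
Visit elm.
Full post-order sequence: rose, aster, sage, kale, yew, ivy, iris, pear, fig, cedar, elm.

sage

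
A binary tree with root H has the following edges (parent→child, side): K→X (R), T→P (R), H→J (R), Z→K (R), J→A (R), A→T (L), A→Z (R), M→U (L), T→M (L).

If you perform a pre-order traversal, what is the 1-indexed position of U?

Pre-order visits the node, then its left subtree, then its right subtree.
Visit H.
At H: no left child.
At H: go right to J.
  Visit J.
  At J: no left child.
  At J: go right to A.
    Visit A.
    At A: go left to T.
      Visit T.
      At T: go left to M.
        Visit M.
        At M: go left to U.
          U is a leaf — visit U.
        At M: no right child.
      At T: go right to P.
        P is a leaf — visit P.
    At A: go right to Z.
      Visit Z.
      At Z: no left child.
      At Z: go right to K.
        Visit K.
        At K: no left child.
        At K: go right to X.
          X is a leaf — visit X.
Full pre-order sequence: H, J, A, T, M, U, P, Z, K, X.

6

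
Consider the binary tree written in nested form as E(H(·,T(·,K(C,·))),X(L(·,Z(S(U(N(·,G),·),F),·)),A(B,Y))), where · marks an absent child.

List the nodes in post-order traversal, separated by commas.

C, K, T, H, G, N, U, F, S, Z, L, B, Y, A, X, E

Post-order visits the left subtree, then the right subtree, then the node.
At E: go left to H.
  At H: no left child.
  At H: go right to T.
    At T: no left child.
    At T: go right to K.
      At K: go left to C.
        C is a leaf — visit C.
      At K: no right child.
      Visit K.
    Visit T.
  Visit H.
At E: go right to X.
  At X: go left to L.
    At L: no left child.
    At L: go right to Z.
      At Z: go left to S.
        At S: go left to U.
          At U: go left to N.
            At N: no left child.
            At N: go right to G.
              G is a leaf — visit G.
            Visit N.
          At U: no right child.
          Visit U.
        At S: go right to F.
          F is a leaf — visit F.
        Visit S.
      At Z: no right child.
      Visit Z.
    Visit L.
  At X: go right to A.
    At A: go left to B.
      B is a leaf — visit B.
    At A: go right to Y.
      Y is a leaf — visit Y.
    Visit A.
  Visit X.
Visit E.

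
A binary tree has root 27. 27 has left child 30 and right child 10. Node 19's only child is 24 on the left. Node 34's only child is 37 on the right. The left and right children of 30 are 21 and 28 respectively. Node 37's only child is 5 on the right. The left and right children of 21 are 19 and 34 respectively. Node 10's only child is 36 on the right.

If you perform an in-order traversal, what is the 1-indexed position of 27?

9

In-order visits the left subtree, then the node, then the right subtree.
At 27: go left to 30.
  At 30: go left to 21.
    At 21: go left to 19.
      At 19: go left to 24.
        24 is a leaf — visit 24.
      Visit 19.
      At 19: no right child.
    Visit 21.
    At 21: go right to 34.
      At 34: no left child.
      Visit 34.
      At 34: go right to 37.
        At 37: no left child.
        Visit 37.
        At 37: go right to 5.
          5 is a leaf — visit 5.
  Visit 30.
  At 30: go right to 28.
    28 is a leaf — visit 28.
Visit 27.
At 27: go right to 10.
  At 10: no left child.
  Visit 10.
  At 10: go right to 36.
    36 is a leaf — visit 36.
Full in-order sequence: 24, 19, 21, 34, 37, 5, 30, 28, 27, 10, 36.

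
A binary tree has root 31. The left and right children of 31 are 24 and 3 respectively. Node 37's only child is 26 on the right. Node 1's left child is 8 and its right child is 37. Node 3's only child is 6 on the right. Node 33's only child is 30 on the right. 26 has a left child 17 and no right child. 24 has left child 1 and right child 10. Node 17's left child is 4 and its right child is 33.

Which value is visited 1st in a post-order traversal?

Post-order visits the left subtree, then the right subtree, then the node.
At 31: go left to 24.
  At 24: go left to 1.
    At 1: go left to 8.
      8 is a leaf — visit 8.
    At 1: go right to 37.
      At 37: no left child.
      At 37: go right to 26.
        At 26: go left to 17.
          At 17: go left to 4.
            4 is a leaf — visit 4.
          At 17: go right to 33.
            At 33: no left child.
            At 33: go right to 30.
              30 is a leaf — visit 30.
            Visit 33.
          Visit 17.
        At 26: no right child.
        Visit 26.
      Visit 37.
    Visit 1.
  At 24: go right to 10.
    10 is a leaf — visit 10.
  Visit 24.
At 31: go right to 3.
  At 3: no left child.
  At 3: go right to 6.
    6 is a leaf — visit 6.
  Visit 3.
Visit 31.
Full post-order sequence: 8, 4, 30, 33, 17, 26, 37, 1, 10, 24, 6, 3, 31.

8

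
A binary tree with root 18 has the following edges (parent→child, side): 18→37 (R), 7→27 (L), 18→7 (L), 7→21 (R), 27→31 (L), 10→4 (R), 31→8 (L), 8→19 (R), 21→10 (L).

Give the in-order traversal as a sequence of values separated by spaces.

8 19 31 27 7 10 4 21 18 37

In-order visits the left subtree, then the node, then the right subtree.
At 18: go left to 7.
  At 7: go left to 27.
    At 27: go left to 31.
      At 31: go left to 8.
        At 8: no left child.
        Visit 8.
        At 8: go right to 19.
          19 is a leaf — visit 19.
      Visit 31.
      At 31: no right child.
    Visit 27.
    At 27: no right child.
  Visit 7.
  At 7: go right to 21.
    At 21: go left to 10.
      At 10: no left child.
      Visit 10.
      At 10: go right to 4.
        4 is a leaf — visit 4.
    Visit 21.
    At 21: no right child.
Visit 18.
At 18: go right to 37.
  37 is a leaf — visit 37.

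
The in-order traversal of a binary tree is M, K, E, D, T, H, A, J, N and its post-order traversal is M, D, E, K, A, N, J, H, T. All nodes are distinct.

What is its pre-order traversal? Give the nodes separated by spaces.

T K M E D H J A N

The last element of post-order is the root; it splits in-order into left and right subtrees.
Root T: left subtree has 4 nodes {M, K, E, D}, right has 4 {H, A, J, N}.
  Root K: left subtree has 1 node {M}, right has 2 {E, D}.
    Root E: left subtree has 0 nodes { }, right has 1 {D}.
  Root H: left subtree has 0 nodes { }, right has 3 {A, J, N}.
    Root J: left subtree has 1 node {A}, right has 1 {N}.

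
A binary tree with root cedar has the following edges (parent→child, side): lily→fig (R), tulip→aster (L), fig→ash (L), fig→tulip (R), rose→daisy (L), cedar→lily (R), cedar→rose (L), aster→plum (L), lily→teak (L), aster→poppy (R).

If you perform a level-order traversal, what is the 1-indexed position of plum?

10

Level-order visits nodes level by level from the root, left to right within each level.
Level 0: cedar
Level 1: rose, lily
Level 2: daisy, teak, fig
Level 3: ash, tulip
Level 4: aster
Level 5: plum, poppy
Full level-order sequence: cedar, rose, lily, daisy, teak, fig, ash, tulip, aster, plum, poppy.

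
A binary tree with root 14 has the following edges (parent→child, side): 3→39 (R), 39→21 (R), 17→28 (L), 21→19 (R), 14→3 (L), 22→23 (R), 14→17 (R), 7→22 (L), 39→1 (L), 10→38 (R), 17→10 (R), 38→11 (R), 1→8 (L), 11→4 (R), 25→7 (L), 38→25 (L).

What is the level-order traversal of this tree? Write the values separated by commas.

Level-order visits nodes level by level from the root, left to right within each level.
Level 0: 14
Level 1: 3, 17
Level 2: 39, 28, 10
Level 3: 1, 21, 38
Level 4: 8, 19, 25, 11
Level 5: 7, 4
Level 6: 22
Level 7: 23

14, 3, 17, 39, 28, 10, 1, 21, 38, 8, 19, 25, 11, 7, 4, 22, 23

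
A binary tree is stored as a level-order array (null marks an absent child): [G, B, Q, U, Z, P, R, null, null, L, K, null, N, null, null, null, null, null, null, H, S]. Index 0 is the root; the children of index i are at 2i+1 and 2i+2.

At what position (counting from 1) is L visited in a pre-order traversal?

5

Pre-order visits the node, then its left subtree, then its right subtree.
Visit G.
At G: go left to B.
  Visit B.
  At B: go left to U.
    U is a leaf — visit U.
  At B: go right to Z.
    Visit Z.
    At Z: go left to L.
      Visit L.
      At L: go left to H.
        H is a leaf — visit H.
      At L: go right to S.
        S is a leaf — visit S.
    At Z: go right to K.
      K is a leaf — visit K.
At G: go right to Q.
  Visit Q.
  At Q: go left to P.
    Visit P.
    At P: no left child.
    At P: go right to N.
      N is a leaf — visit N.
  At Q: go right to R.
    R is a leaf — visit R.
Full pre-order sequence: G, B, U, Z, L, H, S, K, Q, P, N, R.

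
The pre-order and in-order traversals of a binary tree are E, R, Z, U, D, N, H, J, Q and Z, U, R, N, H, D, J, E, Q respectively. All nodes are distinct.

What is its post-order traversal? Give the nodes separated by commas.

The first element of pre-order is the root; it splits in-order into left and right subtrees.
Root E: left subtree has 7 nodes {Z, U, R, N, H, D, J}, right has 1 {Q}.
  Root R: left subtree has 2 nodes {Z, U}, right has 4 {N, H, D, J}.
    Root Z: left subtree has 0 nodes { }, right has 1 {U}.
    Root D: left subtree has 2 nodes {N, H}, right has 1 {J}.
      Root N: left subtree has 0 nodes { }, right has 1 {H}.

U, Z, H, N, J, D, R, Q, E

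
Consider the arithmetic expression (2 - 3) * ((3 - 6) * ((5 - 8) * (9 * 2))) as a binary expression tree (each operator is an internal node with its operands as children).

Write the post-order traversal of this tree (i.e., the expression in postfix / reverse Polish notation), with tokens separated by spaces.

Post-order on an expression tree gives postfix notation: for each operator, emit left operand, right operand, then the operator.

2 3 - 3 6 - 5 8 - 9 2 * * * *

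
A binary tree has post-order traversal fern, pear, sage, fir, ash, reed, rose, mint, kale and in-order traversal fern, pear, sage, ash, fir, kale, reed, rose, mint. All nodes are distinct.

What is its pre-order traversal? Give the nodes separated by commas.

The last element of post-order is the root; it splits in-order into left and right subtrees.
Root kale: left subtree has 5 nodes {fern, pear, sage, ash, fir}, right has 3 {reed, rose, mint}.
  Root ash: left subtree has 3 nodes {fern, pear, sage}, right has 1 {fir}.
    Root sage: left subtree has 2 nodes {fern, pear}, right has 0 { }.
      Root pear: left subtree has 1 node {fern}, right has 0 { }.
  Root mint: left subtree has 2 nodes {reed, rose}, right has 0 { }.
    Root rose: left subtree has 1 node {reed}, right has 0 { }.

kale, ash, sage, pear, fern, fir, mint, rose, reed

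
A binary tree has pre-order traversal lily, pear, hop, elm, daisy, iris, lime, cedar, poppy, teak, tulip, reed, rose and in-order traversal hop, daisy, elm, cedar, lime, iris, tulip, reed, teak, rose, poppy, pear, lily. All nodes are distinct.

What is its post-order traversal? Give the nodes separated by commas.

The first element of pre-order is the root; it splits in-order into left and right subtrees.
Root lily: left subtree has 12 nodes {hop, daisy, elm, cedar, lime, iris, tulip, reed, teak, rose, poppy, pear}, right has 0 { }.
  Root pear: left subtree has 11 nodes {hop, daisy, elm, cedar, lime, iris, tulip, reed, teak, rose, poppy}, right has 0 { }.
    Root hop: left subtree has 0 nodes { }, right has 10 {daisy, elm, cedar, lime, iris, tulip, reed, teak, rose, poppy}.
      Root elm: left subtree has 1 node {daisy}, right has 8 {cedar, lime, iris, tulip, reed, teak, rose, poppy}.
        Root iris: left subtree has 2 nodes {cedar, lime}, right has 5 {tulip, reed, teak, rose, poppy}.
          Root lime: left subtree has 1 node {cedar}, right has 0 { }.
          Root poppy: left subtree has 4 nodes {tulip, reed, teak, rose}, right has 0 { }.
            Root teak: left subtree has 2 nodes {tulip, reed}, right has 1 {rose}.
              Root tulip: left subtree has 0 nodes { }, right has 1 {reed}.

daisy, cedar, lime, reed, tulip, rose, teak, poppy, iris, elm, hop, pear, lily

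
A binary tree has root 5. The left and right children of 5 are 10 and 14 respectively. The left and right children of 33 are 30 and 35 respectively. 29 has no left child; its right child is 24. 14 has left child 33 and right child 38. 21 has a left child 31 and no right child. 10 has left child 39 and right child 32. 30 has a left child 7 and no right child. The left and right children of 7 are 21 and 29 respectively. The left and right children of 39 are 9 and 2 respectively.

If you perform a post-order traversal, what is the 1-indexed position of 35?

Post-order visits the left subtree, then the right subtree, then the node.
At 5: go left to 10.
  At 10: go left to 39.
    At 39: go left to 9.
      9 is a leaf — visit 9.
    At 39: go right to 2.
      2 is a leaf — visit 2.
    Visit 39.
  At 10: go right to 32.
    32 is a leaf — visit 32.
  Visit 10.
At 5: go right to 14.
  At 14: go left to 33.
    At 33: go left to 30.
      At 30: go left to 7.
        At 7: go left to 21.
          At 21: go left to 31.
            31 is a leaf — visit 31.
          At 21: no right child.
          Visit 21.
        At 7: go right to 29.
          At 29: no left child.
          At 29: go right to 24.
            24 is a leaf — visit 24.
          Visit 29.
        Visit 7.
      At 30: no right child.
      Visit 30.
    At 33: go right to 35.
      35 is a leaf — visit 35.
    Visit 33.
  At 14: go right to 38.
    38 is a leaf — visit 38.
  Visit 14.
Visit 5.
Full post-order sequence: 9, 2, 39, 32, 10, 31, 21, 24, 29, 7, 30, 35, 33, 38, 14, 5.

12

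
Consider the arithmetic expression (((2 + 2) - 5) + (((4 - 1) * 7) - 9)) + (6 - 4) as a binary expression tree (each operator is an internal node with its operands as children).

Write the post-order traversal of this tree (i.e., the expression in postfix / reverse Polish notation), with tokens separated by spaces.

Post-order on an expression tree gives postfix notation: for each operator, emit left operand, right operand, then the operator.

2 2 + 5 - 4 1 - 7 * 9 - + 6 4 - +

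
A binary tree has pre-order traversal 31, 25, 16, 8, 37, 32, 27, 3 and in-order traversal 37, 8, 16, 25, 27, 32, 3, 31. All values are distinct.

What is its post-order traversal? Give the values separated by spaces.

The first element of pre-order is the root; it splits in-order into left and right subtrees.
Root 31: left subtree has 7 nodes {37, 8, 16, 25, 27, 32, 3}, right has 0 { }.
  Root 25: left subtree has 3 nodes {37, 8, 16}, right has 3 {27, 32, 3}.
    Root 16: left subtree has 2 nodes {37, 8}, right has 0 { }.
      Root 8: left subtree has 1 node {37}, right has 0 { }.
    Root 32: left subtree has 1 node {27}, right has 1 {3}.

37 8 16 27 3 32 25 31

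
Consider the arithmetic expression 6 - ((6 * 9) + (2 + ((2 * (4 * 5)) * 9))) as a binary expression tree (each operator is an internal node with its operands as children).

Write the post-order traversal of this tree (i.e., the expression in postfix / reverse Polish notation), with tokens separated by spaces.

6 6 9 * 2 2 4 5 * * 9 * + + -

Post-order on an expression tree gives postfix notation: for each operator, emit left operand, right operand, then the operator.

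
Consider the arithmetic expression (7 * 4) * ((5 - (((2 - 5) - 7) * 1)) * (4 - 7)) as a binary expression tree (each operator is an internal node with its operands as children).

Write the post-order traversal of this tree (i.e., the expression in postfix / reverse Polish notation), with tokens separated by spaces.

Post-order on an expression tree gives postfix notation: for each operator, emit left operand, right operand, then the operator.

7 4 * 5 2 5 - 7 - 1 * - 4 7 - * *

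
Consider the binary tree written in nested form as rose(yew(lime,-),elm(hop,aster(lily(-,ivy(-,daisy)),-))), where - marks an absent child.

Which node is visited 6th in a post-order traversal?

Post-order visits the left subtree, then the right subtree, then the node.
At rose: go left to yew.
  At yew: go left to lime.
    lime is a leaf — visit lime.
  At yew: no right child.
  Visit yew.
At rose: go right to elm.
  At elm: go left to hop.
    hop is a leaf — visit hop.
  At elm: go right to aster.
    At aster: go left to lily.
      At lily: no left child.
      At lily: go right to ivy.
        At ivy: no left child.
        At ivy: go right to daisy.
          daisy is a leaf — visit daisy.
        Visit ivy.
      Visit lily.
    At aster: no right child.
    Visit aster.
  Visit elm.
Visit rose.
Full post-order sequence: lime, yew, hop, daisy, ivy, lily, aster, elm, rose.

lily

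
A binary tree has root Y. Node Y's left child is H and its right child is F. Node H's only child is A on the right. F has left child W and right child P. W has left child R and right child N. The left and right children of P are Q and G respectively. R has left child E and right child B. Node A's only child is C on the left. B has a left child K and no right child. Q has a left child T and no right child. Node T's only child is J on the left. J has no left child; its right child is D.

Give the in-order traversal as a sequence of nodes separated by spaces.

H C A Y E R K B W N F J D T Q P G

In-order visits the left subtree, then the node, then the right subtree.
At Y: go left to H.
  At H: no left child.
  Visit H.
  At H: go right to A.
    At A: go left to C.
      C is a leaf — visit C.
    Visit A.
    At A: no right child.
Visit Y.
At Y: go right to F.
  At F: go left to W.
    At W: go left to R.
      At R: go left to E.
        E is a leaf — visit E.
      Visit R.
      At R: go right to B.
        At B: go left to K.
          K is a leaf — visit K.
        Visit B.
        At B: no right child.
    Visit W.
    At W: go right to N.
      N is a leaf — visit N.
  Visit F.
  At F: go right to P.
    At P: go left to Q.
      At Q: go left to T.
        At T: go left to J.
          At J: no left child.
          Visit J.
          At J: go right to D.
            D is a leaf — visit D.
        Visit T.
        At T: no right child.
      Visit Q.
      At Q: no right child.
    Visit P.
    At P: go right to G.
      G is a leaf — visit G.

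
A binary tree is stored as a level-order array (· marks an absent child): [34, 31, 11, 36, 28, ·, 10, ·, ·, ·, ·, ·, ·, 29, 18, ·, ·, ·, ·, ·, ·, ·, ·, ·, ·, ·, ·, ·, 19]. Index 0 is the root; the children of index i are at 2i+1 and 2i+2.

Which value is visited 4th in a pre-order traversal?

Pre-order visits the node, then its left subtree, then its right subtree.
Visit 34.
At 34: go left to 31.
  Visit 31.
  At 31: go left to 36.
    36 is a leaf — visit 36.
  At 31: go right to 28.
    28 is a leaf — visit 28.
At 34: go right to 11.
  Visit 11.
  At 11: no left child.
  At 11: go right to 10.
    Visit 10.
    At 10: go left to 29.
      Visit 29.
      At 29: no left child.
      At 29: go right to 19.
        19 is a leaf — visit 19.
    At 10: go right to 18.
      18 is a leaf — visit 18.
Full pre-order sequence: 34, 31, 36, 28, 11, 10, 29, 19, 18.

28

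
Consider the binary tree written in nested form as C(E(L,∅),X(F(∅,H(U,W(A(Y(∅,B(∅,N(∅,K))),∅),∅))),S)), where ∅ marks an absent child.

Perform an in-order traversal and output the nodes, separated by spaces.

In-order visits the left subtree, then the node, then the right subtree.
At C: go left to E.
  At E: go left to L.
    L is a leaf — visit L.
  Visit E.
  At E: no right child.
Visit C.
At C: go right to X.
  At X: go left to F.
    At F: no left child.
    Visit F.
    At F: go right to H.
      At H: go left to U.
        U is a leaf — visit U.
      Visit H.
      At H: go right to W.
        At W: go left to A.
          At A: go left to Y.
            At Y: no left child.
            Visit Y.
            At Y: go right to B.
              At B: no left child.
              Visit B.
              At B: go right to N.
                At N: no left child.
                Visit N.
                At N: go right to K.
                  K is a leaf — visit K.
          Visit A.
          At A: no right child.
        Visit W.
        At W: no right child.
  Visit X.
  At X: go right to S.
    S is a leaf — visit S.

L E C F U H Y B N K A W X S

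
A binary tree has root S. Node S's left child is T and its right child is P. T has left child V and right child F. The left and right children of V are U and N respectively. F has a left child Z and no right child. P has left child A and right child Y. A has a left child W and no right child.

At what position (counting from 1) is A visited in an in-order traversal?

9

In-order visits the left subtree, then the node, then the right subtree.
At S: go left to T.
  At T: go left to V.
    At V: go left to U.
      U is a leaf — visit U.
    Visit V.
    At V: go right to N.
      N is a leaf — visit N.
  Visit T.
  At T: go right to F.
    At F: go left to Z.
      Z is a leaf — visit Z.
    Visit F.
    At F: no right child.
Visit S.
At S: go right to P.
  At P: go left to A.
    At A: go left to W.
      W is a leaf — visit W.
    Visit A.
    At A: no right child.
  Visit P.
  At P: go right to Y.
    Y is a leaf — visit Y.
Full in-order sequence: U, V, N, T, Z, F, S, W, A, P, Y.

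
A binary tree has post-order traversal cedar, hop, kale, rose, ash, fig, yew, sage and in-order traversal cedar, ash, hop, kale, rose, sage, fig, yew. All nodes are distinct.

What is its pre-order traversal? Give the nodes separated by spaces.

The last element of post-order is the root; it splits in-order into left and right subtrees.
Root sage: left subtree has 5 nodes {cedar, ash, hop, kale, rose}, right has 2 {fig, yew}.
  Root ash: left subtree has 1 node {cedar}, right has 3 {hop, kale, rose}.
    Root rose: left subtree has 2 nodes {hop, kale}, right has 0 { }.
      Root kale: left subtree has 1 node {hop}, right has 0 { }.
  Root yew: left subtree has 1 node {fig}, right has 0 { }.

sage ash cedar rose kale hop yew fig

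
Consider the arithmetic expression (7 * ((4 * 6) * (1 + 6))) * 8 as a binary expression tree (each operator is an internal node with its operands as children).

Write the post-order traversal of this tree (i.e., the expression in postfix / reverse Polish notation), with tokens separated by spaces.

7 4 6 * 1 6 + * * 8 *

Post-order on an expression tree gives postfix notation: for each operator, emit left operand, right operand, then the operator.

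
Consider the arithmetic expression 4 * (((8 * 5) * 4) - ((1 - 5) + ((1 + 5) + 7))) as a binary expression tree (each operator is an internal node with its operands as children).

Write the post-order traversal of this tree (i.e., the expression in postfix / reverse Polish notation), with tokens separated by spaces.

4 8 5 * 4 * 1 5 - 1 5 + 7 + + - *

Post-order on an expression tree gives postfix notation: for each operator, emit left operand, right operand, then the operator.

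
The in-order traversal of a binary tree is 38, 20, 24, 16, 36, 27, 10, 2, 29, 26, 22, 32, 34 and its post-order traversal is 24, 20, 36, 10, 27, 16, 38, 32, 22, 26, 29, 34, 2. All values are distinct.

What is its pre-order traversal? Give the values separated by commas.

2, 38, 16, 20, 24, 27, 36, 10, 34, 29, 26, 22, 32

The last element of post-order is the root; it splits in-order into left and right subtrees.
Root 2: left subtree has 7 nodes {38, 20, 24, 16, 36, 27, 10}, right has 5 {29, 26, 22, 32, 34}.
  Root 38: left subtree has 0 nodes { }, right has 6 {20, 24, 16, 36, 27, 10}.
    Root 16: left subtree has 2 nodes {20, 24}, right has 3 {36, 27, 10}.
      Root 20: left subtree has 0 nodes { }, right has 1 {24}.
      Root 27: left subtree has 1 node {36}, right has 1 {10}.
  Root 34: left subtree has 4 nodes {29, 26, 22, 32}, right has 0 { }.
    Root 29: left subtree has 0 nodes { }, right has 3 {26, 22, 32}.
      Root 26: left subtree has 0 nodes { }, right has 2 {22, 32}.
        Root 22: left subtree has 0 nodes { }, right has 1 {32}.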